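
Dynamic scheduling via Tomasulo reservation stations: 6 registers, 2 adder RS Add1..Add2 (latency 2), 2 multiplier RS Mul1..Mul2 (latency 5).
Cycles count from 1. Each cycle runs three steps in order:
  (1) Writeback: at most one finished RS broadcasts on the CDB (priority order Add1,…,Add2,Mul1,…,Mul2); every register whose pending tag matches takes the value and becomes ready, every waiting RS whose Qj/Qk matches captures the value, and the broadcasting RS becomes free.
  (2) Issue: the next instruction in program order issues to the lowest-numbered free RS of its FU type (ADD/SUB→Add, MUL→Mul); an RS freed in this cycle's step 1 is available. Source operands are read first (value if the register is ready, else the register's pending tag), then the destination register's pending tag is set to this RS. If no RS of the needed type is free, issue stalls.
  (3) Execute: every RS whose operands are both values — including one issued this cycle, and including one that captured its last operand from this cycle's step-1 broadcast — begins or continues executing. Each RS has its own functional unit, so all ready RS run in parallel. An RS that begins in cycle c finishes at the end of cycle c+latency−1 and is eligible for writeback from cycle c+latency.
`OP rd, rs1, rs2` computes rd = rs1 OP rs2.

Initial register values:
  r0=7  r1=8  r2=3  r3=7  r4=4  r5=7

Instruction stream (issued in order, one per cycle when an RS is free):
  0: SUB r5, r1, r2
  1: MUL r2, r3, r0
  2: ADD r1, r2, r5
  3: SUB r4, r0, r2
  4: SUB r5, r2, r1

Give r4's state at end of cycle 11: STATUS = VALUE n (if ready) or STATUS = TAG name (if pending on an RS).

c1: issue SUB r5<-Add1 | r0:7,r1:8,r2:3,r3:7,r4:4,r5:Add1
c2: issue MUL r2<-Mul1 | r0:7,r1:8,r2:Mul1,r3:7,r4:4,r5:Add1
c3: CDB Add1=5; issue ADD r1<-Add1 | r0:7,r1:Add1,r2:Mul1,r3:7,r4:4,r5:5
c4: issue SUB r4<-Add2 | r0:7,r1:Add1,r2:Mul1,r3:7,r4:Add2,r5:5
c5: stall | r0:7,r1:Add1,r2:Mul1,r3:7,r4:Add2,r5:5
c6: stall | r0:7,r1:Add1,r2:Mul1,r3:7,r4:Add2,r5:5
c7: CDB Mul1=49; stall | r0:7,r1:Add1,r2:49,r3:7,r4:Add2,r5:5
c8: stall | r0:7,r1:Add1,r2:49,r3:7,r4:Add2,r5:5
c9: CDB Add1=54; issue SUB r5<-Add1 | r0:7,r1:54,r2:49,r3:7,r4:Add2,r5:Add1
c10: CDB Add2=-42 | r0:7,r1:54,r2:49,r3:7,r4:-42,r5:Add1
c11: CDB Add1=-5 | r0:7,r1:54,r2:49,r3:7,r4:-42,r5:-5

STATUS = VALUE -42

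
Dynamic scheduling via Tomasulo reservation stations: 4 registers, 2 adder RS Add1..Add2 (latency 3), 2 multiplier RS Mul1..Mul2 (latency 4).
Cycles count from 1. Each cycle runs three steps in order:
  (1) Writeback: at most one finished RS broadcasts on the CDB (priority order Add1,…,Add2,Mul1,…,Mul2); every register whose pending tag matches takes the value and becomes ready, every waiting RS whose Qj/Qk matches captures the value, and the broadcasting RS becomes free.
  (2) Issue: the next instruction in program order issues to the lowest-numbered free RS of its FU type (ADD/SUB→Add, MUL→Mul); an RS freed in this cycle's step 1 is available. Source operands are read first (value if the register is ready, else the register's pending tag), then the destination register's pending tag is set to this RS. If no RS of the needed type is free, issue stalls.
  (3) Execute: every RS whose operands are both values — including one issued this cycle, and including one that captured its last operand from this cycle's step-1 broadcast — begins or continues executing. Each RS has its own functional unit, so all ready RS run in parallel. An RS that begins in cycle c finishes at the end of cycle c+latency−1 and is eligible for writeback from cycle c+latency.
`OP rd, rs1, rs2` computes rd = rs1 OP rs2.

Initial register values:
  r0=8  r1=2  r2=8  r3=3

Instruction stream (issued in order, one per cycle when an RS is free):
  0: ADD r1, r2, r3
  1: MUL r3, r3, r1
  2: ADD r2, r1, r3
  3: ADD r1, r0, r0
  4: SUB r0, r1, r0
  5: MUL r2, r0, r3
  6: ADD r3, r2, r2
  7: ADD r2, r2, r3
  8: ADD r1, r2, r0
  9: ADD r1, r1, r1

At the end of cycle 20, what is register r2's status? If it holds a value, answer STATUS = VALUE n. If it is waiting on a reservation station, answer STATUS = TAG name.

c1: issue ADD r1<-Add1 | r0:8,r1:Add1,r2:8,r3:3
c2: issue MUL r3<-Mul1 | r0:8,r1:Add1,r2:8,r3:Mul1
c3: issue ADD r2<-Add2 | r0:8,r1:Add1,r2:Add2,r3:Mul1
c4: CDB Add1=11; issue ADD r1<-Add1 | r0:8,r1:Add1,r2:Add2,r3:Mul1
c5: stall | r0:8,r1:Add1,r2:Add2,r3:Mul1
c6: stall | r0:8,r1:Add1,r2:Add2,r3:Mul1
c7: CDB Add1=16; issue SUB r0<-Add1 | r0:Add1,r1:16,r2:Add2,r3:Mul1
c8: CDB Mul1=33; issue MUL r2<-Mul1 | r0:Add1,r1:16,r2:Mul1,r3:33
c9: stall | r0:Add1,r1:16,r2:Mul1,r3:33
c10: CDB Add1=8; issue ADD r3<-Add1 | r0:8,r1:16,r2:Mul1,r3:Add1
c11: CDB Add2=44; issue ADD r2<-Add2 | r0:8,r1:16,r2:Add2,r3:Add1
c12: stall | r0:8,r1:16,r2:Add2,r3:Add1
c13: stall | r0:8,r1:16,r2:Add2,r3:Add1
c14: CDB Mul1=264; stall | r0:8,r1:16,r2:Add2,r3:Add1
c15: stall | r0:8,r1:16,r2:Add2,r3:Add1
c16: stall | r0:8,r1:16,r2:Add2,r3:Add1
c17: CDB Add1=528; issue ADD r1<-Add1 | r0:8,r1:Add1,r2:Add2,r3:528
c18: stall | r0:8,r1:Add1,r2:Add2,r3:528
c19: stall | r0:8,r1:Add1,r2:Add2,r3:528
c20: CDB Add2=792; issue ADD r1<-Add2 | r0:8,r1:Add2,r2:792,r3:528

STATUS = VALUE 792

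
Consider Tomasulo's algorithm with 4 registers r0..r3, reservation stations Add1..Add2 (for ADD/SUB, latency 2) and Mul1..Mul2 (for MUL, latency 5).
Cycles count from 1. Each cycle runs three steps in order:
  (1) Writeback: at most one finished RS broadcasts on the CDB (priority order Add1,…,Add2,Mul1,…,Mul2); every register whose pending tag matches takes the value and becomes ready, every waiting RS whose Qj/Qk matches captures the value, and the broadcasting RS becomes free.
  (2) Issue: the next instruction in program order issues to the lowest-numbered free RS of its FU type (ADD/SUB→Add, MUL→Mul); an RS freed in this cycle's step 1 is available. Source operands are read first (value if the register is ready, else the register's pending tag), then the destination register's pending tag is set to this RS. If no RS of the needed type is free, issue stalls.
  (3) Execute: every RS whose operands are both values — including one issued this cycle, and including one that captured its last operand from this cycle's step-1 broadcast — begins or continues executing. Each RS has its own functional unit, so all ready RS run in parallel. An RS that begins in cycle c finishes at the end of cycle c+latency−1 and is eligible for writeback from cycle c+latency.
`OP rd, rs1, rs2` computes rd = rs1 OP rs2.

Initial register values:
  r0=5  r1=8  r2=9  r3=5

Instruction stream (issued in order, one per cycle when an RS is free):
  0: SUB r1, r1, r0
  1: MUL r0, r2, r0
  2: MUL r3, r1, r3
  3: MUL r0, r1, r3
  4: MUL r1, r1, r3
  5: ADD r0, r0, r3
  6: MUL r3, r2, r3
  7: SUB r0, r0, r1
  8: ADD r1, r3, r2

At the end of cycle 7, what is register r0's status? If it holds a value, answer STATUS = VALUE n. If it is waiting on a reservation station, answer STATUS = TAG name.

  c1: issue SUB r1<-Add1  regs: r0:5,r1:Add1,r2:9,r3:5
  c2: issue MUL r0<-Mul1  regs: r0:Mul1,r1:Add1,r2:9,r3:5
  c3: CDB Add1=3; issue MUL r3<-Mul2  regs: r0:Mul1,r1:3,r2:9,r3:Mul2
  c4: stall  regs: r0:Mul1,r1:3,r2:9,r3:Mul2
  c5: stall  regs: r0:Mul1,r1:3,r2:9,r3:Mul2
  c6: stall  regs: r0:Mul1,r1:3,r2:9,r3:Mul2
  c7: CDB Mul1=45; issue MUL r0<-Mul1  regs: r0:Mul1,r1:3,r2:9,r3:Mul2

STATUS = TAG Mul1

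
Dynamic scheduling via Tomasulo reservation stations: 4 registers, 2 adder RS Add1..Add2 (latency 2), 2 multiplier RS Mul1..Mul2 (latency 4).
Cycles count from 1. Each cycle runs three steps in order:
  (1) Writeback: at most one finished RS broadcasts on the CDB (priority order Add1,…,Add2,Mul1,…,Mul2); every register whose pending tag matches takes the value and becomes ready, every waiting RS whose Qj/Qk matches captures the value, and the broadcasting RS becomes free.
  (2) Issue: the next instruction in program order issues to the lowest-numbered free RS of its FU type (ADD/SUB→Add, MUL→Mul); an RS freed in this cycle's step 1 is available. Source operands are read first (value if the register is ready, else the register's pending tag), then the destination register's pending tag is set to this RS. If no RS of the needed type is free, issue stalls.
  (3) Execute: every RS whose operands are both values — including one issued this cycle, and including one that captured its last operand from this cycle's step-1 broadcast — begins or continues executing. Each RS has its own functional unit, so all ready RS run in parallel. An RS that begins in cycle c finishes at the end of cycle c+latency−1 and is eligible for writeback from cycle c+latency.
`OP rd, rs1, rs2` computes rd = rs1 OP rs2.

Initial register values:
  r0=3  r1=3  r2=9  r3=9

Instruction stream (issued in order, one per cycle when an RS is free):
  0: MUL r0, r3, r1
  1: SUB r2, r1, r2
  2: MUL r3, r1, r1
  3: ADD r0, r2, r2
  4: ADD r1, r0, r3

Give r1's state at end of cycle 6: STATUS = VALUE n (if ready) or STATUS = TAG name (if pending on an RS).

STATUS = TAG Add2

cycle 1: issue MUL r0<-Mul1 // r0:Mul1,r1:3,r2:9,r3:9
cycle 2: issue SUB r2<-Add1 // r0:Mul1,r1:3,r2:Add1,r3:9
cycle 3: issue MUL r3<-Mul2 // r0:Mul1,r1:3,r2:Add1,r3:Mul2
cycle 4: CDB Add1=-6; issue ADD r0<-Add1 // r0:Add1,r1:3,r2:-6,r3:Mul2
cycle 5: CDB Mul1=27; issue ADD r1<-Add2 // r0:Add1,r1:Add2,r2:-6,r3:Mul2
cycle 6: CDB Add1=-12 // r0:-12,r1:Add2,r2:-6,r3:Mul2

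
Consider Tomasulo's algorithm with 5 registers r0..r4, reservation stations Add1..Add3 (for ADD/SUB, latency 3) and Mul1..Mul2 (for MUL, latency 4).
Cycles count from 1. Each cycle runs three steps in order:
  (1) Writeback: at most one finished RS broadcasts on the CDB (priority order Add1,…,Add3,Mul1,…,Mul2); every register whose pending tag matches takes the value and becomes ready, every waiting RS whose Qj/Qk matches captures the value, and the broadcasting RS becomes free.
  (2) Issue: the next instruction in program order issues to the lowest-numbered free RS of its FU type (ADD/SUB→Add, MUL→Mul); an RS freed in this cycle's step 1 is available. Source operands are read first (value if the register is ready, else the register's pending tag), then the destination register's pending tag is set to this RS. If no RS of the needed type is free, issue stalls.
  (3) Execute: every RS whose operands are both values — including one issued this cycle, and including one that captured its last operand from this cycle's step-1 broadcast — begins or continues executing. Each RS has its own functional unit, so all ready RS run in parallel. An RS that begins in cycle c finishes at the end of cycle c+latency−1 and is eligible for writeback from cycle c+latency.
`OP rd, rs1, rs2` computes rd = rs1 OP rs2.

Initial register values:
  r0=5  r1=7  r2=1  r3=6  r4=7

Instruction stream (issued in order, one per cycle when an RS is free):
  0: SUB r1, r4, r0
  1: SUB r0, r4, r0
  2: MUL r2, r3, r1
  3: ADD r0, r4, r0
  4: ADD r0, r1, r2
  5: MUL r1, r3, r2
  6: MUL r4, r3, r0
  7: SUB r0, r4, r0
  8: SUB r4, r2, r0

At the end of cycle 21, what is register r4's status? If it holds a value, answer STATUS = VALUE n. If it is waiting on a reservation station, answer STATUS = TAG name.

c1: issue SUB r1<-Add1 | r0:5,r1:Add1,r2:1,r3:6,r4:7
c2: issue SUB r0<-Add2 | r0:Add2,r1:Add1,r2:1,r3:6,r4:7
c3: issue MUL r2<-Mul1 | r0:Add2,r1:Add1,r2:Mul1,r3:6,r4:7
c4: CDB Add1=2; issue ADD r0<-Add1 | r0:Add1,r1:2,r2:Mul1,r3:6,r4:7
c5: CDB Add2=2; issue ADD r0<-Add2 | r0:Add2,r1:2,r2:Mul1,r3:6,r4:7
c6: issue MUL r1<-Mul2 | r0:Add2,r1:Mul2,r2:Mul1,r3:6,r4:7
c7: stall | r0:Add2,r1:Mul2,r2:Mul1,r3:6,r4:7
c8: CDB Add1=9; stall | r0:Add2,r1:Mul2,r2:Mul1,r3:6,r4:7
c9: CDB Mul1=12; issue MUL r4<-Mul1 | r0:Add2,r1:Mul2,r2:12,r3:6,r4:Mul1
c10: issue SUB r0<-Add1 | r0:Add1,r1:Mul2,r2:12,r3:6,r4:Mul1
c11: issue SUB r4<-Add3 | r0:Add1,r1:Mul2,r2:12,r3:6,r4:Add3
c12: CDB Add2=14 | r0:Add1,r1:Mul2,r2:12,r3:6,r4:Add3
c13: CDB Mul2=72 | r0:Add1,r1:72,r2:12,r3:6,r4:Add3
c14: - | r0:Add1,r1:72,r2:12,r3:6,r4:Add3
c15: - | r0:Add1,r1:72,r2:12,r3:6,r4:Add3
c16: CDB Mul1=84 | r0:Add1,r1:72,r2:12,r3:6,r4:Add3
c17: - | r0:Add1,r1:72,r2:12,r3:6,r4:Add3
c18: - | r0:Add1,r1:72,r2:12,r3:6,r4:Add3
c19: CDB Add1=70 | r0:70,r1:72,r2:12,r3:6,r4:Add3
c20: - | r0:70,r1:72,r2:12,r3:6,r4:Add3
c21: - | r0:70,r1:72,r2:12,r3:6,r4:Add3

STATUS = TAG Add3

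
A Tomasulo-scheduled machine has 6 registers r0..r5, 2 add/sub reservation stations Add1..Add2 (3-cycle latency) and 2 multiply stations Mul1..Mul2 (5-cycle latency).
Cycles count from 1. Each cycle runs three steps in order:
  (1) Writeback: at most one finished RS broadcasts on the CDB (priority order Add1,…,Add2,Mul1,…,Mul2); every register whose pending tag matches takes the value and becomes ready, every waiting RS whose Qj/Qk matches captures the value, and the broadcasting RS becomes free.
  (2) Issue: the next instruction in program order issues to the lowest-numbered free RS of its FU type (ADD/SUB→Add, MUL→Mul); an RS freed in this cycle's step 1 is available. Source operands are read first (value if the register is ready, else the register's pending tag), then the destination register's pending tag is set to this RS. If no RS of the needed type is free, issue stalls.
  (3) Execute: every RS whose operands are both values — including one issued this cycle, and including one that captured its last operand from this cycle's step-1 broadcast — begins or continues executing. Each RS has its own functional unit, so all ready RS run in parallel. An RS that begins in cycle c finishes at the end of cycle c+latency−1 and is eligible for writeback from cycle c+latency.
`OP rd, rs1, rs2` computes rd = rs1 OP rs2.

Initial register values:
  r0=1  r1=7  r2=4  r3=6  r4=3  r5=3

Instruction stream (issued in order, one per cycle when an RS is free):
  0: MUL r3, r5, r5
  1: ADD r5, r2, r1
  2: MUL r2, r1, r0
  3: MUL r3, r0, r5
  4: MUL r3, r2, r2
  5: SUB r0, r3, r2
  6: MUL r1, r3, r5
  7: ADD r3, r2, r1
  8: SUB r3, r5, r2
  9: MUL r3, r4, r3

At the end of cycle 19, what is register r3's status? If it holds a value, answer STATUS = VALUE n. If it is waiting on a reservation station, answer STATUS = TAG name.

STATUS = TAG Mul2

c1: issue MUL r3<-Mul1 | r0:1,r1:7,r2:4,r3:Mul1,r4:3,r5:3
c2: issue ADD r5<-Add1 | r0:1,r1:7,r2:4,r3:Mul1,r4:3,r5:Add1
c3: issue MUL r2<-Mul2 | r0:1,r1:7,r2:Mul2,r3:Mul1,r4:3,r5:Add1
c4: stall | r0:1,r1:7,r2:Mul2,r3:Mul1,r4:3,r5:Add1
c5: CDB Add1=11; stall | r0:1,r1:7,r2:Mul2,r3:Mul1,r4:3,r5:11
c6: CDB Mul1=9; issue MUL r3<-Mul1 | r0:1,r1:7,r2:Mul2,r3:Mul1,r4:3,r5:11
c7: stall | r0:1,r1:7,r2:Mul2,r3:Mul1,r4:3,r5:11
c8: CDB Mul2=7; issue MUL r3<-Mul2 | r0:1,r1:7,r2:7,r3:Mul2,r4:3,r5:11
c9: issue SUB r0<-Add1 | r0:Add1,r1:7,r2:7,r3:Mul2,r4:3,r5:11
c10: stall | r0:Add1,r1:7,r2:7,r3:Mul2,r4:3,r5:11
c11: CDB Mul1=11; issue MUL r1<-Mul1 | r0:Add1,r1:Mul1,r2:7,r3:Mul2,r4:3,r5:11
c12: issue ADD r3<-Add2 | r0:Add1,r1:Mul1,r2:7,r3:Add2,r4:3,r5:11
c13: CDB Mul2=49; stall | r0:Add1,r1:Mul1,r2:7,r3:Add2,r4:3,r5:11
c14: stall | r0:Add1,r1:Mul1,r2:7,r3:Add2,r4:3,r5:11
c15: stall | r0:Add1,r1:Mul1,r2:7,r3:Add2,r4:3,r5:11
c16: CDB Add1=42; issue SUB r3<-Add1 | r0:42,r1:Mul1,r2:7,r3:Add1,r4:3,r5:11
c17: issue MUL r3<-Mul2 | r0:42,r1:Mul1,r2:7,r3:Mul2,r4:3,r5:11
c18: CDB Mul1=539 | r0:42,r1:539,r2:7,r3:Mul2,r4:3,r5:11
c19: CDB Add1=4 | r0:42,r1:539,r2:7,r3:Mul2,r4:3,r5:11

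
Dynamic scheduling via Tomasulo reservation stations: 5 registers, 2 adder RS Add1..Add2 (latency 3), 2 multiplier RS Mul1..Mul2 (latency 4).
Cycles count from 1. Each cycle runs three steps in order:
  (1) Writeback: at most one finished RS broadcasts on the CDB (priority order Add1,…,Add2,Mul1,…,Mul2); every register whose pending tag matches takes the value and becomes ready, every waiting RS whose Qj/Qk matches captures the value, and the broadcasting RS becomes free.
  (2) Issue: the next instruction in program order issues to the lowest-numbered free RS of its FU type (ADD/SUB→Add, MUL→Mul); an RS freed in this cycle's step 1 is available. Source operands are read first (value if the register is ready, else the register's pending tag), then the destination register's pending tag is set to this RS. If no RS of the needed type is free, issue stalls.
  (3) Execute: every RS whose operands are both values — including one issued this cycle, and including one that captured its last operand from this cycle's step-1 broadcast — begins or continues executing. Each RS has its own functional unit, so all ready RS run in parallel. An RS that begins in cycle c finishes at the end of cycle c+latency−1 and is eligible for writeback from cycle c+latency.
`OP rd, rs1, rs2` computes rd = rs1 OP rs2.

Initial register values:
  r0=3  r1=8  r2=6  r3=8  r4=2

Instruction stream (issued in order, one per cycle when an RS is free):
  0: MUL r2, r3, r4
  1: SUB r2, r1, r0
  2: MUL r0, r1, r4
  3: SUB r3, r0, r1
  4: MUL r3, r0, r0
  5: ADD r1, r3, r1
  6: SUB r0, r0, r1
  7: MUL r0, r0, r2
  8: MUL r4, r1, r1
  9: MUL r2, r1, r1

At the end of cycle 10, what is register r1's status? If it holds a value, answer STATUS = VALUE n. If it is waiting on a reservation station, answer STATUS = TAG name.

cycle 1: issue MUL r2<-Mul1 // r0:3,r1:8,r2:Mul1,r3:8,r4:2
cycle 2: issue SUB r2<-Add1 // r0:3,r1:8,r2:Add1,r3:8,r4:2
cycle 3: issue MUL r0<-Mul2 // r0:Mul2,r1:8,r2:Add1,r3:8,r4:2
cycle 4: issue SUB r3<-Add2 // r0:Mul2,r1:8,r2:Add1,r3:Add2,r4:2
cycle 5: CDB Add1=5; stall // r0:Mul2,r1:8,r2:5,r3:Add2,r4:2
cycle 6: CDB Mul1=16; issue MUL r3<-Mul1 // r0:Mul2,r1:8,r2:5,r3:Mul1,r4:2
cycle 7: CDB Mul2=16; issue ADD r1<-Add1 // r0:16,r1:Add1,r2:5,r3:Mul1,r4:2
cycle 8: stall // r0:16,r1:Add1,r2:5,r3:Mul1,r4:2
cycle 9: stall // r0:16,r1:Add1,r2:5,r3:Mul1,r4:2
cycle 10: CDB Add2=8; issue SUB r0<-Add2 // r0:Add2,r1:Add1,r2:5,r3:Mul1,r4:2

STATUS = TAG Add1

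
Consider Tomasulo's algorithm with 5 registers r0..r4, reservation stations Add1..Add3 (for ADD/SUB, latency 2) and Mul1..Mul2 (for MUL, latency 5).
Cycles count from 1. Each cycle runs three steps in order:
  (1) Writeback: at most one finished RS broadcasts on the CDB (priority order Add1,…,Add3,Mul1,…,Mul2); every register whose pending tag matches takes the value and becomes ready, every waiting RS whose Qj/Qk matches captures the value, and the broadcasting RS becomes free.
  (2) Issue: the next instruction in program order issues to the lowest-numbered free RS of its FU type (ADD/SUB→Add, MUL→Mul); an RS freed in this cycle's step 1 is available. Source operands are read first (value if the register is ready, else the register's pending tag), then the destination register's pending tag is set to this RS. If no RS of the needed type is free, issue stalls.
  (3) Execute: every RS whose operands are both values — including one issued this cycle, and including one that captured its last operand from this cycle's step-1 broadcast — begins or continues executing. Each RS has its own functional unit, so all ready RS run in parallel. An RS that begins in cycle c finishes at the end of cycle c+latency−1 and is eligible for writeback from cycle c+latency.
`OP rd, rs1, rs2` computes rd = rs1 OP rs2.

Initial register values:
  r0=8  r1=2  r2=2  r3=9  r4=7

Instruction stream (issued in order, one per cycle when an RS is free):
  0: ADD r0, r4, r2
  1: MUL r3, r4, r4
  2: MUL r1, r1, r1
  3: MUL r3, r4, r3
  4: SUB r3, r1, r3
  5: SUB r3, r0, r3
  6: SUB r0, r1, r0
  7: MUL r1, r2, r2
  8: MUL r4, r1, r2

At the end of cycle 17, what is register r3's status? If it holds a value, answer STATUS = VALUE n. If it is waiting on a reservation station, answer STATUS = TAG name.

STATUS = VALUE 348

c1: issue ADD r0<-Add1 | r0:Add1,r1:2,r2:2,r3:9,r4:7
c2: issue MUL r3<-Mul1 | r0:Add1,r1:2,r2:2,r3:Mul1,r4:7
c3: CDB Add1=9; issue MUL r1<-Mul2 | r0:9,r1:Mul2,r2:2,r3:Mul1,r4:7
c4: stall | r0:9,r1:Mul2,r2:2,r3:Mul1,r4:7
c5: stall | r0:9,r1:Mul2,r2:2,r3:Mul1,r4:7
c6: stall | r0:9,r1:Mul2,r2:2,r3:Mul1,r4:7
c7: CDB Mul1=49; issue MUL r3<-Mul1 | r0:9,r1:Mul2,r2:2,r3:Mul1,r4:7
c8: CDB Mul2=4; issue SUB r3<-Add1 | r0:9,r1:4,r2:2,r3:Add1,r4:7
c9: issue SUB r3<-Add2 | r0:9,r1:4,r2:2,r3:Add2,r4:7
c10: issue SUB r0<-Add3 | r0:Add3,r1:4,r2:2,r3:Add2,r4:7
c11: issue MUL r1<-Mul2 | r0:Add3,r1:Mul2,r2:2,r3:Add2,r4:7
c12: CDB Add3=-5; stall | r0:-5,r1:Mul2,r2:2,r3:Add2,r4:7
c13: CDB Mul1=343; issue MUL r4<-Mul1 | r0:-5,r1:Mul2,r2:2,r3:Add2,r4:Mul1
c14: - | r0:-5,r1:Mul2,r2:2,r3:Add2,r4:Mul1
c15: CDB Add1=-339 | r0:-5,r1:Mul2,r2:2,r3:Add2,r4:Mul1
c16: CDB Mul2=4 | r0:-5,r1:4,r2:2,r3:Add2,r4:Mul1
c17: CDB Add2=348 | r0:-5,r1:4,r2:2,r3:348,r4:Mul1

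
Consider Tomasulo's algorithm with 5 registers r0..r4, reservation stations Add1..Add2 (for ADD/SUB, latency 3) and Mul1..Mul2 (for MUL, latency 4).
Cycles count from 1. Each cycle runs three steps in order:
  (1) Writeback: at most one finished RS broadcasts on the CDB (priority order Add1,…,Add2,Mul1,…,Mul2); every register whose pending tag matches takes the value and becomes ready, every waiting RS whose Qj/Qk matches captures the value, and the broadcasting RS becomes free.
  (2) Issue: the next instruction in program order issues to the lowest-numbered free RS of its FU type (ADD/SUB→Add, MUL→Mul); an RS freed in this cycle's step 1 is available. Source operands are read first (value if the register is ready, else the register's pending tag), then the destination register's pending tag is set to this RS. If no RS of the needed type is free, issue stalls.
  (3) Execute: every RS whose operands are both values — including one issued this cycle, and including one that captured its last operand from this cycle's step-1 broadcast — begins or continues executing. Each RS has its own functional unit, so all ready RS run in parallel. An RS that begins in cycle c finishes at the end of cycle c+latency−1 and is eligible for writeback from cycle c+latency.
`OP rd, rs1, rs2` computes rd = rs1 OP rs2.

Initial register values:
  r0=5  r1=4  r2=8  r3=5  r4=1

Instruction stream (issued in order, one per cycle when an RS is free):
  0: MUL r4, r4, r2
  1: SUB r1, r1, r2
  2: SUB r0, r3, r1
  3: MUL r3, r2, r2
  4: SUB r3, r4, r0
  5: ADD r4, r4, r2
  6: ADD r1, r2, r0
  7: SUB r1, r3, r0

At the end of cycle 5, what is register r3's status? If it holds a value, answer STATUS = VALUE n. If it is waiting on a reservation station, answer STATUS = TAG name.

c1: issue MUL r4<-Mul1 | r0:5,r1:4,r2:8,r3:5,r4:Mul1
c2: issue SUB r1<-Add1 | r0:5,r1:Add1,r2:8,r3:5,r4:Mul1
c3: issue SUB r0<-Add2 | r0:Add2,r1:Add1,r2:8,r3:5,r4:Mul1
c4: issue MUL r3<-Mul2 | r0:Add2,r1:Add1,r2:8,r3:Mul2,r4:Mul1
c5: CDB Add1=-4; issue SUB r3<-Add1 | r0:Add2,r1:-4,r2:8,r3:Add1,r4:Mul1

STATUS = TAG Add1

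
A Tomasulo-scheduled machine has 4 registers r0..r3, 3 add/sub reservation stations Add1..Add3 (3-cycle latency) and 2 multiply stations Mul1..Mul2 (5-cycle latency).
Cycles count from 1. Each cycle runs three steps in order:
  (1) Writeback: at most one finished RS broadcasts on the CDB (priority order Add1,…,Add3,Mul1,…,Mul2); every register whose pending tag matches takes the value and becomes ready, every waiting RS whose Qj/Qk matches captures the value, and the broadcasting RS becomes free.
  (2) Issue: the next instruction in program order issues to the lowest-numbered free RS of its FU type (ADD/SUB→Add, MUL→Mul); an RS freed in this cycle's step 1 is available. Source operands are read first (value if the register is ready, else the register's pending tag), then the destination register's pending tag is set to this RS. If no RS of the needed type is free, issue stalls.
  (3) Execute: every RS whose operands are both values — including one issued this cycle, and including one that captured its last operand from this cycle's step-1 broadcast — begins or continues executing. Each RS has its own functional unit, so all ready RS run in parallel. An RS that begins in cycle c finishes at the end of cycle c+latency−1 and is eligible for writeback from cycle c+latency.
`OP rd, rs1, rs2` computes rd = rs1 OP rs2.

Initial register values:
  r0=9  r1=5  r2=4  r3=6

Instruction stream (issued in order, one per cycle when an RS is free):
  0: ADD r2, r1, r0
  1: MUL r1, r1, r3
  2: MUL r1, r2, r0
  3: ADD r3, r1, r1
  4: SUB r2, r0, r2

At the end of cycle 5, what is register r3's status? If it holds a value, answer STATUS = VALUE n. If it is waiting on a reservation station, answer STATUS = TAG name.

c1: issue ADD r2<-Add1 | r0:9,r1:5,r2:Add1,r3:6
c2: issue MUL r1<-Mul1 | r0:9,r1:Mul1,r2:Add1,r3:6
c3: issue MUL r1<-Mul2 | r0:9,r1:Mul2,r2:Add1,r3:6
c4: CDB Add1=14; issue ADD r3<-Add1 | r0:9,r1:Mul2,r2:14,r3:Add1
c5: issue SUB r2<-Add2 | r0:9,r1:Mul2,r2:Add2,r3:Add1

STATUS = TAG Add1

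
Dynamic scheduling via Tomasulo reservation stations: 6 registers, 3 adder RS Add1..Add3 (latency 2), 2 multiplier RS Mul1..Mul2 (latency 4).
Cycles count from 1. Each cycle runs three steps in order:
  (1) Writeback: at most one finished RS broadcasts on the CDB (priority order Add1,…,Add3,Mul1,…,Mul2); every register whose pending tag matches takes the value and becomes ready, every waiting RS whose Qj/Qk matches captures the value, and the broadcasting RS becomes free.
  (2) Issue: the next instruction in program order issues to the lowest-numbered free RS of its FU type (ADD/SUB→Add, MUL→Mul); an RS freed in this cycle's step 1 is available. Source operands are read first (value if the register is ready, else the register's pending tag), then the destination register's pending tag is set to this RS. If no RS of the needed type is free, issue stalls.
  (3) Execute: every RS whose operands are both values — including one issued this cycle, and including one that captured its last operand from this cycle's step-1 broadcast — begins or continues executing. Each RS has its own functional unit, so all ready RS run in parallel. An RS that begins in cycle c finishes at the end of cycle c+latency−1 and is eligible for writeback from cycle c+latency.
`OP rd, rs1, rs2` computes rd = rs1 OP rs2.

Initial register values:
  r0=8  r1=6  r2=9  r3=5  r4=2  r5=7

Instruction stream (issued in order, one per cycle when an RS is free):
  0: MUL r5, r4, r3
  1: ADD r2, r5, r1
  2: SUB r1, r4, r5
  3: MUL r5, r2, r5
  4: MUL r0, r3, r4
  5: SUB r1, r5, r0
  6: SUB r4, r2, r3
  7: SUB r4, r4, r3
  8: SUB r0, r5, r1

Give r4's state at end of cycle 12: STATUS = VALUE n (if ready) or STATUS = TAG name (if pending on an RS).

STATUS = VALUE 6

cycle 1: issue MUL r5<-Mul1 // r0:8,r1:6,r2:9,r3:5,r4:2,r5:Mul1
cycle 2: issue ADD r2<-Add1 // r0:8,r1:6,r2:Add1,r3:5,r4:2,r5:Mul1
cycle 3: issue SUB r1<-Add2 // r0:8,r1:Add2,r2:Add1,r3:5,r4:2,r5:Mul1
cycle 4: issue MUL r5<-Mul2 // r0:8,r1:Add2,r2:Add1,r3:5,r4:2,r5:Mul2
cycle 5: CDB Mul1=10; issue MUL r0<-Mul1 // r0:Mul1,r1:Add2,r2:Add1,r3:5,r4:2,r5:Mul2
cycle 6: issue SUB r1<-Add3 // r0:Mul1,r1:Add3,r2:Add1,r3:5,r4:2,r5:Mul2
cycle 7: CDB Add1=16; issue SUB r4<-Add1 // r0:Mul1,r1:Add3,r2:16,r3:5,r4:Add1,r5:Mul2
cycle 8: CDB Add2=-8; issue SUB r4<-Add2 // r0:Mul1,r1:Add3,r2:16,r3:5,r4:Add2,r5:Mul2
cycle 9: CDB Add1=11; issue SUB r0<-Add1 // r0:Add1,r1:Add3,r2:16,r3:5,r4:Add2,r5:Mul2
cycle 10: CDB Mul1=10 // r0:Add1,r1:Add3,r2:16,r3:5,r4:Add2,r5:Mul2
cycle 11: CDB Add2=6 // r0:Add1,r1:Add3,r2:16,r3:5,r4:6,r5:Mul2
cycle 12: CDB Mul2=160 // r0:Add1,r1:Add3,r2:16,r3:5,r4:6,r5:160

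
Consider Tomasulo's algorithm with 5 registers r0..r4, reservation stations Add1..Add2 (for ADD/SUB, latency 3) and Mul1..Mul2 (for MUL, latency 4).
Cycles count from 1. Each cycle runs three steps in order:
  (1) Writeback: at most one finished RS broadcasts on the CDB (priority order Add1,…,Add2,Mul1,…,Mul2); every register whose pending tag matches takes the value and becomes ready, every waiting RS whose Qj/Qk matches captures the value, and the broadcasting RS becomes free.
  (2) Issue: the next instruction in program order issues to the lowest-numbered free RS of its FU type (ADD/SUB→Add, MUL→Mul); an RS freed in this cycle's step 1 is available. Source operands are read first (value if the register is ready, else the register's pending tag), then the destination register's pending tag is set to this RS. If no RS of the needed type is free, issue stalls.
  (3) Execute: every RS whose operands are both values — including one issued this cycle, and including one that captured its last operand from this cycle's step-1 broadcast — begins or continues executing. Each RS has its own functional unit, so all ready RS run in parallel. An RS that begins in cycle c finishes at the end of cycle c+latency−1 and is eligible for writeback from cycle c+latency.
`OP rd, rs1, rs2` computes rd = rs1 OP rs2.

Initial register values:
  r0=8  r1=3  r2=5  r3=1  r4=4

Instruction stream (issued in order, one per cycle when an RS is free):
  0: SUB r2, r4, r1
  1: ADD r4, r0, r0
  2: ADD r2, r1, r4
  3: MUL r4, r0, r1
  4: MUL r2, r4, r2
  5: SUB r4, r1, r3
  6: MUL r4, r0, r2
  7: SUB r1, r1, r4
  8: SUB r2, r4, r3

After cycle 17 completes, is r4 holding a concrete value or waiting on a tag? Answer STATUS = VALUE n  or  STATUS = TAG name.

STATUS = VALUE 3648

c1: issue SUB r2<-Add1 | r0:8,r1:3,r2:Add1,r3:1,r4:4
c2: issue ADD r4<-Add2 | r0:8,r1:3,r2:Add1,r3:1,r4:Add2
c3: stall | r0:8,r1:3,r2:Add1,r3:1,r4:Add2
c4: CDB Add1=1; issue ADD r2<-Add1 | r0:8,r1:3,r2:Add1,r3:1,r4:Add2
c5: CDB Add2=16; issue MUL r4<-Mul1 | r0:8,r1:3,r2:Add1,r3:1,r4:Mul1
c6: issue MUL r2<-Mul2 | r0:8,r1:3,r2:Mul2,r3:1,r4:Mul1
c7: issue SUB r4<-Add2 | r0:8,r1:3,r2:Mul2,r3:1,r4:Add2
c8: CDB Add1=19; stall | r0:8,r1:3,r2:Mul2,r3:1,r4:Add2
c9: CDB Mul1=24; issue MUL r4<-Mul1 | r0:8,r1:3,r2:Mul2,r3:1,r4:Mul1
c10: CDB Add2=2; issue SUB r1<-Add1 | r0:8,r1:Add1,r2:Mul2,r3:1,r4:Mul1
c11: issue SUB r2<-Add2 | r0:8,r1:Add1,r2:Add2,r3:1,r4:Mul1
c12: - | r0:8,r1:Add1,r2:Add2,r3:1,r4:Mul1
c13: CDB Mul2=456 | r0:8,r1:Add1,r2:Add2,r3:1,r4:Mul1
c14: - | r0:8,r1:Add1,r2:Add2,r3:1,r4:Mul1
c15: - | r0:8,r1:Add1,r2:Add2,r3:1,r4:Mul1
c16: - | r0:8,r1:Add1,r2:Add2,r3:1,r4:Mul1
c17: CDB Mul1=3648 | r0:8,r1:Add1,r2:Add2,r3:1,r4:3648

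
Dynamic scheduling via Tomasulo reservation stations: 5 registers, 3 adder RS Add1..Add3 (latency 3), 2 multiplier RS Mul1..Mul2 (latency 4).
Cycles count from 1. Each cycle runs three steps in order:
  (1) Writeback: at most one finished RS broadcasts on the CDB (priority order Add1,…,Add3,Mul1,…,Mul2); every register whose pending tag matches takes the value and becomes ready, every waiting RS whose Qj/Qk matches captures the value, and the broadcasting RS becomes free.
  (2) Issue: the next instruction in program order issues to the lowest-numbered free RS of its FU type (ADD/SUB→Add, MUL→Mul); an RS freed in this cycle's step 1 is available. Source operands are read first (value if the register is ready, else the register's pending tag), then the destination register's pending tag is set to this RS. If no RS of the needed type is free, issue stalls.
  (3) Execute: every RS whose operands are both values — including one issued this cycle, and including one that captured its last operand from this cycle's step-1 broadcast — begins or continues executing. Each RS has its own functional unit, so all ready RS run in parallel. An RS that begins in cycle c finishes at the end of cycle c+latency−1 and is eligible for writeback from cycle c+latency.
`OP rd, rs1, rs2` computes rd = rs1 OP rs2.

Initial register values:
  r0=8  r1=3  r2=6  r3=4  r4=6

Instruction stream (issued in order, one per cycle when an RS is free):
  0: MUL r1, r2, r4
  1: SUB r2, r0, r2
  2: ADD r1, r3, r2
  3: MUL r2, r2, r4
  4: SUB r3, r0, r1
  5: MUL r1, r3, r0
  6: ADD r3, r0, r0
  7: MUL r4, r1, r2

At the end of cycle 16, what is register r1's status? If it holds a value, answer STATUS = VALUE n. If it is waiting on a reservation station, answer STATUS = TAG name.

cycle 1: issue MUL r1<-Mul1 // r0:8,r1:Mul1,r2:6,r3:4,r4:6
cycle 2: issue SUB r2<-Add1 // r0:8,r1:Mul1,r2:Add1,r3:4,r4:6
cycle 3: issue ADD r1<-Add2 // r0:8,r1:Add2,r2:Add1,r3:4,r4:6
cycle 4: issue MUL r2<-Mul2 // r0:8,r1:Add2,r2:Mul2,r3:4,r4:6
cycle 5: CDB Add1=2; issue SUB r3<-Add1 // r0:8,r1:Add2,r2:Mul2,r3:Add1,r4:6
cycle 6: CDB Mul1=36; issue MUL r1<-Mul1 // r0:8,r1:Mul1,r2:Mul2,r3:Add1,r4:6
cycle 7: issue ADD r3<-Add3 // r0:8,r1:Mul1,r2:Mul2,r3:Add3,r4:6
cycle 8: CDB Add2=6; stall // r0:8,r1:Mul1,r2:Mul2,r3:Add3,r4:6
cycle 9: CDB Mul2=12; issue MUL r4<-Mul2 // r0:8,r1:Mul1,r2:12,r3:Add3,r4:Mul2
cycle 10: CDB Add3=16 // r0:8,r1:Mul1,r2:12,r3:16,r4:Mul2
cycle 11: CDB Add1=2 // r0:8,r1:Mul1,r2:12,r3:16,r4:Mul2
cycle 12: - // r0:8,r1:Mul1,r2:12,r3:16,r4:Mul2
cycle 13: - // r0:8,r1:Mul1,r2:12,r3:16,r4:Mul2
cycle 14: - // r0:8,r1:Mul1,r2:12,r3:16,r4:Mul2
cycle 15: CDB Mul1=16 // r0:8,r1:16,r2:12,r3:16,r4:Mul2
cycle 16: - // r0:8,r1:16,r2:12,r3:16,r4:Mul2

STATUS = VALUE 16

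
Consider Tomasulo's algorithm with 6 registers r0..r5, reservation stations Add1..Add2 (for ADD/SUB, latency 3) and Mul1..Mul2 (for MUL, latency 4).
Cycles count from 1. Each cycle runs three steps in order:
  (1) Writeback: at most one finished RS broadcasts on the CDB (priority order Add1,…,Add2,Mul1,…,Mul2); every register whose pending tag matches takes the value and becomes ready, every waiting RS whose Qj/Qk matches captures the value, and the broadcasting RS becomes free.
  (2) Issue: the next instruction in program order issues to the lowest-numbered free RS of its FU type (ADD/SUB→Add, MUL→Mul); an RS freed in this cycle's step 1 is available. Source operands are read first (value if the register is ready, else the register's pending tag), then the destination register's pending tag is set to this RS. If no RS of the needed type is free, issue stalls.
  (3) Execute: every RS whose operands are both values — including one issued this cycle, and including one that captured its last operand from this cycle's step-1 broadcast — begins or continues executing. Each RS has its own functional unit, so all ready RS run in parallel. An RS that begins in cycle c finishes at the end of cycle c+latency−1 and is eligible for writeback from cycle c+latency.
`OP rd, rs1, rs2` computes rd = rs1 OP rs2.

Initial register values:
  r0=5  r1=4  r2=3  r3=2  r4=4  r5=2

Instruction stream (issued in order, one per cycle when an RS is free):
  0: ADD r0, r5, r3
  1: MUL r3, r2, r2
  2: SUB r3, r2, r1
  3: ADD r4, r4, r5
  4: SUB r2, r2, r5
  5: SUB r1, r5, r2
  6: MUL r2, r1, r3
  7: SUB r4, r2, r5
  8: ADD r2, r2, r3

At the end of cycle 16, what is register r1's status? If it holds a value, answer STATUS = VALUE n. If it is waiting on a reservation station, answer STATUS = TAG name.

c1: issue ADD r0<-Add1 | r0:Add1,r1:4,r2:3,r3:2,r4:4,r5:2
c2: issue MUL r3<-Mul1 | r0:Add1,r1:4,r2:3,r3:Mul1,r4:4,r5:2
c3: issue SUB r3<-Add2 | r0:Add1,r1:4,r2:3,r3:Add2,r4:4,r5:2
c4: CDB Add1=4; issue ADD r4<-Add1 | r0:4,r1:4,r2:3,r3:Add2,r4:Add1,r5:2
c5: stall | r0:4,r1:4,r2:3,r3:Add2,r4:Add1,r5:2
c6: CDB Add2=-1; issue SUB r2<-Add2 | r0:4,r1:4,r2:Add2,r3:-1,r4:Add1,r5:2
c7: CDB Add1=6; issue SUB r1<-Add1 | r0:4,r1:Add1,r2:Add2,r3:-1,r4:6,r5:2
c8: CDB Mul1=9; issue MUL r2<-Mul1 | r0:4,r1:Add1,r2:Mul1,r3:-1,r4:6,r5:2
c9: CDB Add2=1; issue SUB r4<-Add2 | r0:4,r1:Add1,r2:Mul1,r3:-1,r4:Add2,r5:2
c10: stall | r0:4,r1:Add1,r2:Mul1,r3:-1,r4:Add2,r5:2
c11: stall | r0:4,r1:Add1,r2:Mul1,r3:-1,r4:Add2,r5:2
c12: CDB Add1=1; issue ADD r2<-Add1 | r0:4,r1:1,r2:Add1,r3:-1,r4:Add2,r5:2
c13: - | r0:4,r1:1,r2:Add1,r3:-1,r4:Add2,r5:2
c14: - | r0:4,r1:1,r2:Add1,r3:-1,r4:Add2,r5:2
c15: - | r0:4,r1:1,r2:Add1,r3:-1,r4:Add2,r5:2
c16: CDB Mul1=-1 | r0:4,r1:1,r2:Add1,r3:-1,r4:Add2,r5:2

STATUS = VALUE 1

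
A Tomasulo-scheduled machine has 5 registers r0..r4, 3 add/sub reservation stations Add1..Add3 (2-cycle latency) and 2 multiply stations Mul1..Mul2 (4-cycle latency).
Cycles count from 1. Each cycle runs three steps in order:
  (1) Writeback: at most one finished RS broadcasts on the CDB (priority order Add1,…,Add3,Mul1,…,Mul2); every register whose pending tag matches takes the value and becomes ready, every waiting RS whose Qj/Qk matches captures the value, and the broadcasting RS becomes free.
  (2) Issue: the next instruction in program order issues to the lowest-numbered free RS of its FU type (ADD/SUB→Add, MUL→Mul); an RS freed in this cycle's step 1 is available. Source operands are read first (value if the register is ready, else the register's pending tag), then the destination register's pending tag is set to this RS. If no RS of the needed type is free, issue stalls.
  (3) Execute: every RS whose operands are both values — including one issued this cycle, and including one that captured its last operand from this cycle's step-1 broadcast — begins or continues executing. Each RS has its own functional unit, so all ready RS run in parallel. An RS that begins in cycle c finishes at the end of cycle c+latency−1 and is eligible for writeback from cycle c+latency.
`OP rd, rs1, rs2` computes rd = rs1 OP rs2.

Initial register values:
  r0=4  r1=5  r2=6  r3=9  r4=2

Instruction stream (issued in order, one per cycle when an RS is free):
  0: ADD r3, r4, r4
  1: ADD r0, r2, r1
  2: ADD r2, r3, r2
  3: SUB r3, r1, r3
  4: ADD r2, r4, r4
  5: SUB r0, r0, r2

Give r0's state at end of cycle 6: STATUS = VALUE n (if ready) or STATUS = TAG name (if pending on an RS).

STATUS = TAG Add2

c1: issue ADD r3<-Add1 | r0:4,r1:5,r2:6,r3:Add1,r4:2
c2: issue ADD r0<-Add2 | r0:Add2,r1:5,r2:6,r3:Add1,r4:2
c3: CDB Add1=4; issue ADD r2<-Add1 | r0:Add2,r1:5,r2:Add1,r3:4,r4:2
c4: CDB Add2=11; issue SUB r3<-Add2 | r0:11,r1:5,r2:Add1,r3:Add2,r4:2
c5: CDB Add1=10; issue ADD r2<-Add1 | r0:11,r1:5,r2:Add1,r3:Add2,r4:2
c6: CDB Add2=1; issue SUB r0<-Add2 | r0:Add2,r1:5,r2:Add1,r3:1,r4:2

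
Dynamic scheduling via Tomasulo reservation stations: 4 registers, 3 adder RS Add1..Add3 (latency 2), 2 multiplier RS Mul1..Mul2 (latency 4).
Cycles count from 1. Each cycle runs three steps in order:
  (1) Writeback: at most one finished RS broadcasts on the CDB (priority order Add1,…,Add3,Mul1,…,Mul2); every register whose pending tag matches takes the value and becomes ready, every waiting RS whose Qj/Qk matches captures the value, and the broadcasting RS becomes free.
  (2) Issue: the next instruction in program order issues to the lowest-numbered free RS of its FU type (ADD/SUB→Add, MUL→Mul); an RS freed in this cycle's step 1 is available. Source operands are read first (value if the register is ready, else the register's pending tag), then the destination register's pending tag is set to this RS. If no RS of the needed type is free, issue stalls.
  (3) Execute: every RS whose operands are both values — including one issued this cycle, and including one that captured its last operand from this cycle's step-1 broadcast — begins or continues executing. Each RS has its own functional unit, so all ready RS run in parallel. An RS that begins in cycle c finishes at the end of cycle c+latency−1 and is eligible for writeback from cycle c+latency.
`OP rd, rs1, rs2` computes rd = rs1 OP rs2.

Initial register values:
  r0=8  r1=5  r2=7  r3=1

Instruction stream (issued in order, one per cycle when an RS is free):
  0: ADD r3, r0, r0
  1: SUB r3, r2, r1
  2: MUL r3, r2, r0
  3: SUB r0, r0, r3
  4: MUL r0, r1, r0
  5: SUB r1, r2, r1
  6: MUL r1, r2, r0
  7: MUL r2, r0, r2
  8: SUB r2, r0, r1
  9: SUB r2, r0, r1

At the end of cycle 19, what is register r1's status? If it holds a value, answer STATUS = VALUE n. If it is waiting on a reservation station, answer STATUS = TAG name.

STATUS = VALUE -1680

  c1: issue ADD r3<-Add1  regs: r0:8,r1:5,r2:7,r3:Add1
  c2: issue SUB r3<-Add2  regs: r0:8,r1:5,r2:7,r3:Add2
  c3: CDB Add1=16; issue MUL r3<-Mul1  regs: r0:8,r1:5,r2:7,r3:Mul1
  c4: CDB Add2=2; issue SUB r0<-Add1  regs: r0:Add1,r1:5,r2:7,r3:Mul1
  c5: issue MUL r0<-Mul2  regs: r0:Mul2,r1:5,r2:7,r3:Mul1
  c6: issue SUB r1<-Add2  regs: r0:Mul2,r1:Add2,r2:7,r3:Mul1
  c7: CDB Mul1=56; issue MUL r1<-Mul1  regs: r0:Mul2,r1:Mul1,r2:7,r3:56
  c8: CDB Add2=2; stall  regs: r0:Mul2,r1:Mul1,r2:7,r3:56
  c9: CDB Add1=-48; stall  regs: r0:Mul2,r1:Mul1,r2:7,r3:56
  c10: stall  regs: r0:Mul2,r1:Mul1,r2:7,r3:56
  c11: stall  regs: r0:Mul2,r1:Mul1,r2:7,r3:56
  c12: stall  regs: r0:Mul2,r1:Mul1,r2:7,r3:56
  c13: CDB Mul2=-240; issue MUL r2<-Mul2  regs: r0:-240,r1:Mul1,r2:Mul2,r3:56
  c14: issue SUB r2<-Add1  regs: r0:-240,r1:Mul1,r2:Add1,r3:56
  c15: issue SUB r2<-Add2  regs: r0:-240,r1:Mul1,r2:Add2,r3:56
  c16: -  regs: r0:-240,r1:Mul1,r2:Add2,r3:56
  c17: CDB Mul1=-1680  regs: r0:-240,r1:-1680,r2:Add2,r3:56
  c18: CDB Mul2=-1680  regs: r0:-240,r1:-1680,r2:Add2,r3:56
  c19: CDB Add1=1440  regs: r0:-240,r1:-1680,r2:Add2,r3:56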